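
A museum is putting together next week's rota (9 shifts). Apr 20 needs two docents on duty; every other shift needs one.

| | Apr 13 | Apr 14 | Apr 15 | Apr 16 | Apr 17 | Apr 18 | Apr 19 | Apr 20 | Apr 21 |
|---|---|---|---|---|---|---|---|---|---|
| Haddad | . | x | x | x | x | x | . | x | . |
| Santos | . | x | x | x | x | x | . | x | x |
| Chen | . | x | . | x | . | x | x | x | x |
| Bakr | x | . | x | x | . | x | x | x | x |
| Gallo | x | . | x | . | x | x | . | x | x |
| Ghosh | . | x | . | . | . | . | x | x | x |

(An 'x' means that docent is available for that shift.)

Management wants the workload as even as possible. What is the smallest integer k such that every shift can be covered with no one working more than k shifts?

2

With 6 docents and 10 worker-slots to fill, someone must work at least ⌈10/6⌉ = 2 shifts, so k ≥ 2.
k = 2 works: Apr 13→Bakr, Apr 14→Haddad, Apr 15→Santos, Apr 16→Santos, Apr 17→Haddad, Apr 18→Chen, Apr 19→Chen, Apr 20→Gallo+Ghosh, Apr 21→Bakr.
Loads: Haddad 2, Santos 2, Chen 2, Bakr 2, Gallo 1, Ghosh 1 — all ≤ 2.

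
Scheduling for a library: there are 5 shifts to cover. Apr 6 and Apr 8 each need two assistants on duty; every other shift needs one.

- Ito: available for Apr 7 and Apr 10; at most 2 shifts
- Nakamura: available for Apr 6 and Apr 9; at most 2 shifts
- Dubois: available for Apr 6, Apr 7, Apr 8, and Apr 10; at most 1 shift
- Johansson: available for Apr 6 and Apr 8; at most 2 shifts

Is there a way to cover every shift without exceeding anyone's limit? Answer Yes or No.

Yes

Apr 8 can only be covered by Dubois and Johansson, so that assignment is forced.
Apr 9 can only be covered by Nakamura, so that assignment is forced.
One valid schedule: Apr 6→Nakamura+Johansson, Apr 7→Ito, Apr 8→Dubois+Johansson, Apr 9→Nakamura, Apr 10→Ito.
Loads: Ito 2/2, Nakamura 2/2, Dubois 1/1, Johansson 2/2 — all within limits.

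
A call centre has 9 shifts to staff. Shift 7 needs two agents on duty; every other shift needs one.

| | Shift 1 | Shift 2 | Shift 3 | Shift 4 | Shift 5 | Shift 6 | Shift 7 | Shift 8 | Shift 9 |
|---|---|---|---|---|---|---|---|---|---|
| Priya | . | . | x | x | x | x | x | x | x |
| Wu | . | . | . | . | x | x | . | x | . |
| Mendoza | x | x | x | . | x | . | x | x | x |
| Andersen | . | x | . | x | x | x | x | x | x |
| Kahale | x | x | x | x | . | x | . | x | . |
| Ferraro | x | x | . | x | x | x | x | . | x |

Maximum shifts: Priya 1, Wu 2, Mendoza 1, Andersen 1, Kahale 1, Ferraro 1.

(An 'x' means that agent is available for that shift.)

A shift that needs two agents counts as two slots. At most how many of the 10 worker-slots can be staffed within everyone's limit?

Total capacity across all agents is 1+2+1+1+1+1 = 7, and 10 slots are needed, so at most 7 can be filled.
An assignment achieving 7: Shift 1→Mendoza, Shift 2→Andersen, Shift 3→Priya, Shift 4→Kahale, Shift 5→Wu, Shift 6→Wu, Shift 7→Ferraro.
Loads: Priya 1/1, Wu 2/2, Mendoza 1/1, Andersen 1/1, Kahale 1/1, Ferraro 1/1.

7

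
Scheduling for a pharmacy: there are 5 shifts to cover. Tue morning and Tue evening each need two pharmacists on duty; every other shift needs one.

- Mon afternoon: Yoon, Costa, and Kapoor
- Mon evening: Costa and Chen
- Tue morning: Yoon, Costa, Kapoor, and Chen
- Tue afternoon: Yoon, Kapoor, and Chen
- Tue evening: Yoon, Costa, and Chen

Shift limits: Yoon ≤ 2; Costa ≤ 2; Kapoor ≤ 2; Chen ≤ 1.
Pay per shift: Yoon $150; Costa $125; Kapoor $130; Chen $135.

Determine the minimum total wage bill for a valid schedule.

$945

Picking the cheapest available pharmacist for each shift independently would cost $895, but that ignores the shift limits.
An optimal schedule: Mon afternoon→Yoon, Mon evening→Costa, Tue morning→Kapoor+Chen, Tue afternoon→Kapoor, Tue evening→Yoon+Costa.
Total: 150 + 125 + 130 + 135 + 130 + 150 + 125 = $945.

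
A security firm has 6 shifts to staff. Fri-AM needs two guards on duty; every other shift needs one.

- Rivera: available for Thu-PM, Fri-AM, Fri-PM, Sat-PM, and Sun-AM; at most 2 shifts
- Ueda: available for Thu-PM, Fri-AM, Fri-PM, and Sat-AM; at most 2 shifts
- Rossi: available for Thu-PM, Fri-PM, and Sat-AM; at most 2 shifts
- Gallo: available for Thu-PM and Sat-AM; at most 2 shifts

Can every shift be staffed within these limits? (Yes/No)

No

Total capacity is 8 and 7 slots are needed, so capacity alone doesn't rule it out.
Shifts {Fri-AM, Sat-PM, Sun-AM} need 4 worker-slots in total, but the guards available for any of those shifts (Rivera and Ueda) can supply at most 3 among them. So no valid schedule exists.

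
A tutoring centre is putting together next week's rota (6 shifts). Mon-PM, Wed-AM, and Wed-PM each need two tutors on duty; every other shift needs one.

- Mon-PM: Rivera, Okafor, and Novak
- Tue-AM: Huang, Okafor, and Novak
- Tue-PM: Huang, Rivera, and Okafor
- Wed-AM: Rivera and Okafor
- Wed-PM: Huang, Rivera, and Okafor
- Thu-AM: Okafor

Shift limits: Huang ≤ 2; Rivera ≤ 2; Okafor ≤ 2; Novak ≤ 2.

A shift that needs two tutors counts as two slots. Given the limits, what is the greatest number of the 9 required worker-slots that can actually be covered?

8

Total capacity across all tutors is 2+2+2+2 = 8, and 9 slots are needed, so at most 8 can be filled.
An assignment achieving 8: Mon-PM→Rivera+Novak, Tue-AM→Novak, Tue-PM→Huang, Wed-AM→Rivera+Okafor, Wed-PM→Huang, Thu-AM→Okafor.
Loads: Huang 2/2, Rivera 2/2, Okafor 2/2, Novak 2/2.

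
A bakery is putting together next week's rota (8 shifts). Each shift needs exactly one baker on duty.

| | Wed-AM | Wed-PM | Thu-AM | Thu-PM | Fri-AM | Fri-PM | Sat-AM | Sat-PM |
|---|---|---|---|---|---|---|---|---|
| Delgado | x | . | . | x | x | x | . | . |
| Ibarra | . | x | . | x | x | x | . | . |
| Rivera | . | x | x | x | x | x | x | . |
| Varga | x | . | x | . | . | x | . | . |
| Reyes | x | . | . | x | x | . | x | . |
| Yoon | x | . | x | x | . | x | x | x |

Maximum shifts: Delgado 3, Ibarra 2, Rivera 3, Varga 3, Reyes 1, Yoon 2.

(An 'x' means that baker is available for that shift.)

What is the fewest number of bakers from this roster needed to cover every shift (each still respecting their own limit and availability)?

3

8 slots to fill and no one can take more than 3, so at least ⌈8/3⌉ = 3 bakers are needed.
Delgado, Rivera, and Yoon alone can cover everything: Wed-AM→Delgado, Wed-PM→Rivera, Thu-AM→Rivera, Thu-PM→Delgado, Fri-AM→Delgado, Fri-PM→Yoon, Sat-AM→Rivera, Sat-PM→Yoon.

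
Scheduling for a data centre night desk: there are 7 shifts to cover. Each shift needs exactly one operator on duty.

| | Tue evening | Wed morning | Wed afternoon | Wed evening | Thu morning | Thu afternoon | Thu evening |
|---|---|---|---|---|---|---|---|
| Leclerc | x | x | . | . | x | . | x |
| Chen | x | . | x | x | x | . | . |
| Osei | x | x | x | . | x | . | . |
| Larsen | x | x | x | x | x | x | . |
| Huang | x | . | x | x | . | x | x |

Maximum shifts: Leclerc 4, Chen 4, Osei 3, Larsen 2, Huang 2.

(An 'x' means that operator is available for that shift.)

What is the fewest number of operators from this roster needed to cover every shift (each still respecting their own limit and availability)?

3

7 slots to fill and no one can take more than 4, so at least ⌈7/4⌉ = 2 operators are needed.
No set of 2 operators can cover every shift (each such set leaves at least one shift with no one available or exceeds a cap).
Leclerc, Chen, and Larsen alone can cover everything: Tue evening→Leclerc, Wed morning→Leclerc, Wed afternoon→Chen, Wed evening→Chen, Thu morning→Leclerc, Thu afternoon→Larsen, Thu evening→Leclerc.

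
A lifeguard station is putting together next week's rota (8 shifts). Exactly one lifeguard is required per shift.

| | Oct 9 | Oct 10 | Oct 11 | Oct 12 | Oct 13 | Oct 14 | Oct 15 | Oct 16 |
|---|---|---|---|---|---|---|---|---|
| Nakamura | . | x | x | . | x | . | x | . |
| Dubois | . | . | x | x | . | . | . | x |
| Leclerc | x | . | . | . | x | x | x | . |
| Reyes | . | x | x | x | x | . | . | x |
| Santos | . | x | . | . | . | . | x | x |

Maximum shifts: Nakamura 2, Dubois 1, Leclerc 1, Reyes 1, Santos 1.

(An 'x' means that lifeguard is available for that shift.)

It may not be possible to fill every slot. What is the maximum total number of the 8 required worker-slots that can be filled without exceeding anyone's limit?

6

Total capacity across all lifeguards is 2+1+1+1+1 = 6, and 8 slots are needed, so at most 6 can be filled.
An assignment achieving 6: Oct 9→Leclerc, Oct 10→Nakamura, Oct 11→Nakamura, Oct 12→Dubois, Oct 13→Reyes, Oct 15→Santos.
Loads: Nakamura 2/2, Dubois 1/1, Leclerc 1/1, Reyes 1/1, Santos 1/1.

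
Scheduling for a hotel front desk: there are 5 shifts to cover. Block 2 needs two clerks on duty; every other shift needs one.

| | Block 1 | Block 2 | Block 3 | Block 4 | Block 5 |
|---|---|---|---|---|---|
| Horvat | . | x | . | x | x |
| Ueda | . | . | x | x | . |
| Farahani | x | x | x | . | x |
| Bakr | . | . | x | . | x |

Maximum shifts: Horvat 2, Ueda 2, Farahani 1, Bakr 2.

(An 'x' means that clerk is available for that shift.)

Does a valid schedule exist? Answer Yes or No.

Total capacity is 7 and 6 slots are needed, so capacity alone doesn't rule it out.
Shifts {Block 1, Block 2} need 3 worker-slots in total, but the clerks available for any of those shifts (Horvat and Farahani) can supply at most 2 among them. So no valid schedule exists.

No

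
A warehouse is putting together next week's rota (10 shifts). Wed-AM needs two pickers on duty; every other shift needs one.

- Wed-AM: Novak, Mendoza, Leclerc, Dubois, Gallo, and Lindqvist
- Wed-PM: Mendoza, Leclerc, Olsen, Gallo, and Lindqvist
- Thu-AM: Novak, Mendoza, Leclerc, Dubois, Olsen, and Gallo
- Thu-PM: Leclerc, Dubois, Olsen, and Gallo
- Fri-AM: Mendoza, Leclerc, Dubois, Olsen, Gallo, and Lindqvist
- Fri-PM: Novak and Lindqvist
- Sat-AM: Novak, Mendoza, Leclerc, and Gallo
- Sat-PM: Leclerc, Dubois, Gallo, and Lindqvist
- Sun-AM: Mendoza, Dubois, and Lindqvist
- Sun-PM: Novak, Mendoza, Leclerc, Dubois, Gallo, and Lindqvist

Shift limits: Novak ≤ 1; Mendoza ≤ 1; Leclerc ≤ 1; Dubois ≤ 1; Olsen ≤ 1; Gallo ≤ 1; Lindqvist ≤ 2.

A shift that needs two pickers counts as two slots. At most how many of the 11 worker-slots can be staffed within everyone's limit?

8

Total capacity across all pickers is 1+1+1+1+1+1+2 = 8, and 11 slots are needed, so at most 8 can be filled.
An assignment achieving 8: Wed-AM→Lindqvist, Wed-PM→Olsen, Thu-PM→Leclerc, Fri-AM→Lindqvist, Fri-PM→Novak, Sat-AM→Gallo, Sat-PM→Dubois, Sun-AM→Mendoza.
Loads: Novak 1/1, Mendoza 1/1, Leclerc 1/1, Dubois 1/1, Olsen 1/1, Gallo 1/1, Lindqvist 2/2.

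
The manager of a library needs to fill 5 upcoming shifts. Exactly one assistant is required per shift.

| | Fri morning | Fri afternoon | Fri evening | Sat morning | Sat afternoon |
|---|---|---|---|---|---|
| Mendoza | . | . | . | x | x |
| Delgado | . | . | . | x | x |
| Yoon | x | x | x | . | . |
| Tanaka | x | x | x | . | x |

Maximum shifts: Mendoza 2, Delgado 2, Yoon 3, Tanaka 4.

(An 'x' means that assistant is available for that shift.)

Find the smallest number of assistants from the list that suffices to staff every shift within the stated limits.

2

5 slots to fill and no one can take more than 4, so at least ⌈5/4⌉ = 2 assistants are needed.
Mendoza and Yoon alone can cover everything: Fri morning→Yoon, Fri afternoon→Yoon, Fri evening→Yoon, Sat morning→Mendoza, Sat afternoon→Mendoza.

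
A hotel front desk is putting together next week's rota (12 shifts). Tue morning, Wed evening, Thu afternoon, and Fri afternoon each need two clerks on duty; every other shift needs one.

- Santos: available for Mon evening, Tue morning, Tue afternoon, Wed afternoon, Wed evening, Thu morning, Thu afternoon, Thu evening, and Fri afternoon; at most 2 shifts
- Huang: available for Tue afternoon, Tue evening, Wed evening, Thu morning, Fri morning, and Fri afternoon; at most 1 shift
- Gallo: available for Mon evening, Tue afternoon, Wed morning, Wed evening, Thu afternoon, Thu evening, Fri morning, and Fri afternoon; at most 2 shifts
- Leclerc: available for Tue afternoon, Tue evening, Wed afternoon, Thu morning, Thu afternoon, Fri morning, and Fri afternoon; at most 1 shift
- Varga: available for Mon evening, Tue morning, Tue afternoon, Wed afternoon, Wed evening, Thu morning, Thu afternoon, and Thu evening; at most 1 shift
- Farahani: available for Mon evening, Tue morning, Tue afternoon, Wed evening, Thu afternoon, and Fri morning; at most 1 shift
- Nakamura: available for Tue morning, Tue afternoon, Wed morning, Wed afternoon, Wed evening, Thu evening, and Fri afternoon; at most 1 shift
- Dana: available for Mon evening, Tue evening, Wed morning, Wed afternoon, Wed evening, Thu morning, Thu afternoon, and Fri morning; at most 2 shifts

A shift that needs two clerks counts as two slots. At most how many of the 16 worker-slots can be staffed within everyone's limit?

Total capacity across all clerks is 2+1+2+1+1+1+1+2 = 11, and 16 slots are needed, so at most 11 can be filled.
An assignment achieving 11: Mon evening→Gallo, Tue morning→Santos+Varga, Tue evening→Huang, Wed morning→Gallo, Wed afternoon→Leclerc, Thu morning→Dana, Thu afternoon→Dana, Thu evening→Santos, Fri morning→Farahani, Fri afternoon→Nakamura.
Loads: Santos 2/2, Huang 1/1, Gallo 2/2, Leclerc 1/1, Varga 1/1, Farahani 1/1, Nakamura 1/1, Dana 2/2.

11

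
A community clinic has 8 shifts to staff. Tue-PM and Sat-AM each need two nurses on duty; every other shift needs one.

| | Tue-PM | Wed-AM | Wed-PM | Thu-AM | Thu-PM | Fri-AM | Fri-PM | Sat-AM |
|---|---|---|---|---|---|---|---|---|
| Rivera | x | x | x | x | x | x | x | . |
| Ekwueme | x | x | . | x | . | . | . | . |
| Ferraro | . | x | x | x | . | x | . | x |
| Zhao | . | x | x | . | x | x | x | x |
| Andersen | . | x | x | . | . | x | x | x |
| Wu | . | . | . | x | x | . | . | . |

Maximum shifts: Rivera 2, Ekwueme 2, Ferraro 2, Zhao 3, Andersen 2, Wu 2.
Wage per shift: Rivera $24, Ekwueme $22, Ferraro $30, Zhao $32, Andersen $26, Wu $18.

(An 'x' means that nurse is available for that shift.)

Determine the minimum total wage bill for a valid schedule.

$240

Tue-PM can only be covered by Rivera and Ekwueme, so that assignment is forced.
Picking the cheapest available nurse for each shift independently would cost $232, but that ignores the shift limits.
An optimal schedule: Tue-PM→Ekwueme+Rivera, Wed-AM→Ekwueme, Wed-PM→Andersen, Thu-AM→Wu, Thu-PM→Wu, Fri-AM→Ferraro, Fri-PM→Rivera, Sat-AM→Andersen+Ferraro.
Total: 22 + 24 + 22 + 26 + 18 + 18 + 30 + 24 + 26 + 30 = $240.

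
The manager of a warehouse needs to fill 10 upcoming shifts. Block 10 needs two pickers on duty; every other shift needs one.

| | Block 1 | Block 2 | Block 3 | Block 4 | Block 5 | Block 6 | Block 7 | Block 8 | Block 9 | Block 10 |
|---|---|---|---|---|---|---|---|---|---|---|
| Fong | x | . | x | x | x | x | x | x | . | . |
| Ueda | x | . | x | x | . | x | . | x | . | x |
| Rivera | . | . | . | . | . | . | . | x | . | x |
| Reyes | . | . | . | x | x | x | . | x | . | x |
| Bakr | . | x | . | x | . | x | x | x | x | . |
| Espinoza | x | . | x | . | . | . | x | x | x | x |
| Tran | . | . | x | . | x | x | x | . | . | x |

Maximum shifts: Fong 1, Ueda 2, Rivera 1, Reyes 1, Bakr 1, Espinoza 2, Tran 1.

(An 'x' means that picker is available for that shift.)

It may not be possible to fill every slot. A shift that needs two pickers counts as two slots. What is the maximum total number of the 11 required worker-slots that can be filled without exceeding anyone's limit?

Total capacity across all pickers is 1+2+1+1+1+2+1 = 9, and 11 slots are needed, so at most 9 can be filled.
An assignment achieving 9: Block 1→Fong, Block 2→Bakr, Block 3→Ueda, Block 4→Ueda, Block 5→Reyes, Block 6→Tran, Block 7→Espinoza, Block 9→Espinoza, Block 10→Rivera.
Loads: Fong 1/1, Ueda 2/2, Rivera 1/1, Reyes 1/1, Bakr 1/1, Espinoza 2/2, Tran 1/1.

9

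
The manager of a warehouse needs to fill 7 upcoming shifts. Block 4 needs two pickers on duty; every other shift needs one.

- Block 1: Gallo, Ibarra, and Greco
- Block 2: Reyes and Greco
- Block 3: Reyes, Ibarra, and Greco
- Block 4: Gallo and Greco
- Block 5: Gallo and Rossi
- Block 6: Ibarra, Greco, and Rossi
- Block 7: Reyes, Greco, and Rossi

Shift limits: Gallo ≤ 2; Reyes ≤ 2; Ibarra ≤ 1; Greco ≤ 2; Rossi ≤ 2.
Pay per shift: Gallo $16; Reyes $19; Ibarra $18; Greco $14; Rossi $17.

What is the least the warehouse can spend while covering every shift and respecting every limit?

$131

Block 4 can only be covered by Gallo and Greco, so that assignment is forced.
Picking the cheapest available picker for each shift independently would cost $116, but that ignores the shift limits.
An optimal schedule: Block 1→Ibarra, Block 2→Greco, Block 3→Reyes, Block 4→Greco+Gallo, Block 5→Gallo, Block 6→Rossi, Block 7→Rossi.
Total: 18 + 14 + 19 + 14 + 16 + 16 + 17 + 17 = $131.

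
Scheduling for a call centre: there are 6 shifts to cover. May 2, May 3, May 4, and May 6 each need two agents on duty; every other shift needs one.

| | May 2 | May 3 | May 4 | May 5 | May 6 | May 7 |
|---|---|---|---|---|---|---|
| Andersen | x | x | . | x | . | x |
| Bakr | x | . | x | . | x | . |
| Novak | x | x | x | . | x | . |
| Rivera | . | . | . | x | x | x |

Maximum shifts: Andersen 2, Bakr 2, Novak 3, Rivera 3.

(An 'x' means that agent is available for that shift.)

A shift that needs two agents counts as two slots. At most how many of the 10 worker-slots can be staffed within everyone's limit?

Total capacity across all agents is 2+2+3+3 = 10, and 10 slots are needed, so at most 10 can be filled.
An assignment achieving 10: May 2→Andersen+Bakr, May 3→Andersen+Novak, May 4→Bakr+Novak, May 5→Rivera, May 6→Novak+Rivera, May 7→Rivera.
Loads: Andersen 2/2, Bakr 2/2, Novak 3/3, Rivera 3/3.

10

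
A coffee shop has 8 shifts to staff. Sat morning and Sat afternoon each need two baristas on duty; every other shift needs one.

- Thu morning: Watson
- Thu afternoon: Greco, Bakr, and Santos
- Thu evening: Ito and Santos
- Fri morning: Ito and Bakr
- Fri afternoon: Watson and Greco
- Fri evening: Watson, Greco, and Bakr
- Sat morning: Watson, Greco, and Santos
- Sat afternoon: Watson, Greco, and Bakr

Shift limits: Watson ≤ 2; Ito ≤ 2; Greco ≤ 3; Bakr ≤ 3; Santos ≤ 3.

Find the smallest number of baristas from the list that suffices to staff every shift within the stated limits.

4

10 slots to fill and no one can take more than 3, so at least ⌈10/3⌉ = 4 baristas are needed.
Watson, Ito, Greco, and Bakr alone can cover everything: Thu morning→Watson, Thu afternoon→Bakr, Thu evening→Ito, Fri morning→Ito, Fri afternoon→Greco, Fri evening→Bakr, Sat morning→Watson+Greco, Sat afternoon→Greco+Bakr.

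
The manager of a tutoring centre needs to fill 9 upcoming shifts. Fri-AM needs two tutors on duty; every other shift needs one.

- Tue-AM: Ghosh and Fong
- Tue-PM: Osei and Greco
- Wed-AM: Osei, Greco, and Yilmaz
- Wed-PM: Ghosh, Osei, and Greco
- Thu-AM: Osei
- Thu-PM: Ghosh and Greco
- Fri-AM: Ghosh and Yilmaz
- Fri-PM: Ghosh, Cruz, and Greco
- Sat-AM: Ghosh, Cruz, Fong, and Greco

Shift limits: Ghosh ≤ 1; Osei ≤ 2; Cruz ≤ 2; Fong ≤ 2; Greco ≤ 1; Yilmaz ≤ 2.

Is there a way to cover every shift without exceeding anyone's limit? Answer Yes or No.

Total capacity is 10 and 10 slots are needed, so capacity alone doesn't rule it out.
Shifts {Tue-PM, Wed-PM, Thu-AM, Thu-PM, Fri-AM} need 6 worker-slots in total, but the tutors available for any of those shifts (Ghosh, Osei, Greco, and Yilmaz) can supply at most 5 among them. So no valid schedule exists.

No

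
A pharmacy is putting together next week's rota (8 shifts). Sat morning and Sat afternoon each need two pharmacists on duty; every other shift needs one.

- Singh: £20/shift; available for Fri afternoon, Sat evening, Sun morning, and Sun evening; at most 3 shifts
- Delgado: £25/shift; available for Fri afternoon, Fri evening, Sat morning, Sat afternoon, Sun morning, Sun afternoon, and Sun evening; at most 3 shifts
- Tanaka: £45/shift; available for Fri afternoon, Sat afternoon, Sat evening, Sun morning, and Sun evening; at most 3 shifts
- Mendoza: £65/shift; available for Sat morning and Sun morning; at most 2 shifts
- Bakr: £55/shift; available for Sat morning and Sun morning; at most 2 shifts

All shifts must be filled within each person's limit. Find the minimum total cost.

£345

Fri evening can only be covered by Delgado, so that assignment is forced.
Sat afternoon can only be covered by Delgado and Tanaka, so that assignment is forced.
Sun afternoon can only be covered by Delgado, so that assignment is forced.
Picking the cheapest available pharmacist for each shift independently would cost £280, but that ignores the shift limits.
An optimal schedule: Fri afternoon→Singh, Fri evening→Delgado, Sat morning→Mendoza+Bakr, Sat afternoon→Delgado+Tanaka, Sat evening→Singh, Sun morning→Tanaka, Sun afternoon→Delgado, Sun evening→Singh.
Total: 20 + 25 + 65 + 55 + 25 + 45 + 20 + 45 + 25 + 20 = £345.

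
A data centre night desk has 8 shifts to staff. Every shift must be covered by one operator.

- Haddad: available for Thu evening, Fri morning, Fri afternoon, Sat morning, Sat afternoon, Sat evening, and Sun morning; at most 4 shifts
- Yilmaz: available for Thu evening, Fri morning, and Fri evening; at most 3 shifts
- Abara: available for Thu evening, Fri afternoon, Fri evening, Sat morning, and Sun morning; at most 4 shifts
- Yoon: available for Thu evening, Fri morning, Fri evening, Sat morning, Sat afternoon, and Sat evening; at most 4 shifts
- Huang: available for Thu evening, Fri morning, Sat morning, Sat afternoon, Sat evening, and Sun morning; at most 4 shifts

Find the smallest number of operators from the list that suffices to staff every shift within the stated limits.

8 slots to fill and no one can take more than 4, so at least ⌈8/4⌉ = 2 operators are needed.
Haddad and Abara alone can cover everything: Thu evening→Haddad, Fri morning→Haddad, Fri afternoon→Abara, Fri evening→Abara, Sat morning→Abara, Sat afternoon→Haddad, Sat evening→Haddad, Sun morning→Abara.

2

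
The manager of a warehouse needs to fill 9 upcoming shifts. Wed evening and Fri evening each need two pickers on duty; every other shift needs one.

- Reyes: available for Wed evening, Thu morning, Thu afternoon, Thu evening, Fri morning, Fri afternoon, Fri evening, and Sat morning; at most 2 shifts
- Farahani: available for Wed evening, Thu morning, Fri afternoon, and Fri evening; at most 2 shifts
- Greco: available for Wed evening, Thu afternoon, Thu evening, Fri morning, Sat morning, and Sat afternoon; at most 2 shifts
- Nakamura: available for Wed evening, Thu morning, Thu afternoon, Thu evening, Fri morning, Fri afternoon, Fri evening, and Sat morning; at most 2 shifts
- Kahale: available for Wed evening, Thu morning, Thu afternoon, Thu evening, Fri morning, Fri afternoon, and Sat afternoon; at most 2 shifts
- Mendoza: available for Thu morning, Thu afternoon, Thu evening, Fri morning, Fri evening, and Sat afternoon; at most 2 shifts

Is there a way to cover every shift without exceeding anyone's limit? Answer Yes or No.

One valid schedule: Wed evening→Nakamura+Kahale, Thu morning→Farahani, Thu afternoon→Greco, Thu evening→Nakamura, Fri morning→Kahale, Fri afternoon→Reyes, Fri evening→Farahani+Mendoza, Sat morning→Reyes, Sat afternoon→Greco.
Loads: Reyes 2/2, Farahani 2/2, Greco 2/2, Nakamura 2/2, Kahale 2/2, Mendoza 1/2 — all within limits.

Yes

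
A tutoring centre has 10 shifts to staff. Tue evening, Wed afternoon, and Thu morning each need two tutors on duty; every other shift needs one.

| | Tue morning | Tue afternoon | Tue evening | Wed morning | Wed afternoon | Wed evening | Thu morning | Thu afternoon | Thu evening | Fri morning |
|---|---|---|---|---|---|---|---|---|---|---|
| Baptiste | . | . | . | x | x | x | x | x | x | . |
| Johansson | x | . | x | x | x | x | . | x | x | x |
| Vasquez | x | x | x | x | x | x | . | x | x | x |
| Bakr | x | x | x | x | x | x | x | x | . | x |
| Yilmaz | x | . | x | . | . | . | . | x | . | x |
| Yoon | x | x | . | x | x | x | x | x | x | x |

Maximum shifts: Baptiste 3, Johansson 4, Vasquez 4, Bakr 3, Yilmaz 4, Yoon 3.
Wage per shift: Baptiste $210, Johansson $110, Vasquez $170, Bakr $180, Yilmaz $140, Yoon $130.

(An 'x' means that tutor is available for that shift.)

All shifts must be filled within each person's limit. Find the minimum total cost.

$1740

Picking the cheapest available tutor for each shift independently would cost $1590, but that ignores the shift limits.
An optimal schedule: Tue morning→Yilmaz, Tue afternoon→Yoon, Tue evening→Johansson+Yilmaz, Wed morning→Johansson, Wed afternoon→Yoon+Vasquez, Wed evening→Johansson, Thu morning→Yoon+Bakr, Thu afternoon→Yilmaz, Thu evening→Johansson, Fri morning→Yilmaz.
Total: 140 + 130 + 110 + 140 + 110 + 130 + 170 + 110 + 130 + 180 + 140 + 110 + 140 = $1740.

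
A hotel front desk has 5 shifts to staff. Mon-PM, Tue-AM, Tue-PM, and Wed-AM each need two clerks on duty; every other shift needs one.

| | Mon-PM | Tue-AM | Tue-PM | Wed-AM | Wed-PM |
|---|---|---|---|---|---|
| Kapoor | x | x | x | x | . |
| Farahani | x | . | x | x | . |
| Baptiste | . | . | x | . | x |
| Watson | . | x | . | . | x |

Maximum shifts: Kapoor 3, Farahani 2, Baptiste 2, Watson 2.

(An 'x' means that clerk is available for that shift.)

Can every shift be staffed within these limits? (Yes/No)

Total capacity is 9 and 9 slots are needed, so capacity alone doesn't rule it out.
Shifts {Mon-PM, Tue-AM, Tue-PM, Wed-AM} need 8 worker-slots in total, but the clerks available for any of those shifts (Kapoor, Farahani, Baptiste, and Watson) can supply at most 7 among them. So no valid schedule exists.

No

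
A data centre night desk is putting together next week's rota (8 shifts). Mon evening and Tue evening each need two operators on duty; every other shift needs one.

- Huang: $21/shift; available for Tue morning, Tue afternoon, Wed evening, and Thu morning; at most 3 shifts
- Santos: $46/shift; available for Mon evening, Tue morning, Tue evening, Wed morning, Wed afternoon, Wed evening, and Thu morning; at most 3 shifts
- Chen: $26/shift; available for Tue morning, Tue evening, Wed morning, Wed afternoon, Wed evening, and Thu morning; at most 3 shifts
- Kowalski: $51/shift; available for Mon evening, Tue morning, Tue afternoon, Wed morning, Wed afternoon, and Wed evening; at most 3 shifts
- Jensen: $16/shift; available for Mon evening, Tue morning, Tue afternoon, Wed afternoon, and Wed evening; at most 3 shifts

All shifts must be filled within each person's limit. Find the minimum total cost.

Tue evening can only be covered by Santos and Chen, so that assignment is forced.
Picking the cheapest available operator for each shift independently would cost $245, but that ignores the shift limits.
An optimal schedule: Mon evening→Jensen+Santos, Tue morning→Huang, Tue afternoon→Jensen, Tue evening→Chen+Santos, Wed morning→Chen, Wed afternoon→Jensen, Wed evening→Huang, Thu morning→Huang.
Total: 16 + 46 + 21 + 16 + 26 + 46 + 26 + 16 + 21 + 21 = $255.

$255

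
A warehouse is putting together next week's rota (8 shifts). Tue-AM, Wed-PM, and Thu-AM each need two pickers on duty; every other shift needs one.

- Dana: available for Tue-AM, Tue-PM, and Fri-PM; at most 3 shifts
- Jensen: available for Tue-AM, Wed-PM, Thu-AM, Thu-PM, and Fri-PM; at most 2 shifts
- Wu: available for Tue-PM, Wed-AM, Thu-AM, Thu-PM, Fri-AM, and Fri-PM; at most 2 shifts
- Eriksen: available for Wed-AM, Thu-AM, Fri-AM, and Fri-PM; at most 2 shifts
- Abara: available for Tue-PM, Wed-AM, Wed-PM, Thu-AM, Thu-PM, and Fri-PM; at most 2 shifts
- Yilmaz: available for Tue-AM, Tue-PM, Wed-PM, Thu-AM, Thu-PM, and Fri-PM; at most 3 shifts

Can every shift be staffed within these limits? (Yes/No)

Yes

One valid schedule: Tue-AM→Dana+Jensen, Tue-PM→Dana, Wed-AM→Wu, Wed-PM→Jensen+Abara, Thu-AM→Eriksen+Yilmaz, Thu-PM→Abara, Fri-AM→Wu, Fri-PM→Dana.
Loads: Dana 3/3, Jensen 2/2, Wu 2/2, Eriksen 1/2, Abara 2/2, Yilmaz 1/3 — all within limits.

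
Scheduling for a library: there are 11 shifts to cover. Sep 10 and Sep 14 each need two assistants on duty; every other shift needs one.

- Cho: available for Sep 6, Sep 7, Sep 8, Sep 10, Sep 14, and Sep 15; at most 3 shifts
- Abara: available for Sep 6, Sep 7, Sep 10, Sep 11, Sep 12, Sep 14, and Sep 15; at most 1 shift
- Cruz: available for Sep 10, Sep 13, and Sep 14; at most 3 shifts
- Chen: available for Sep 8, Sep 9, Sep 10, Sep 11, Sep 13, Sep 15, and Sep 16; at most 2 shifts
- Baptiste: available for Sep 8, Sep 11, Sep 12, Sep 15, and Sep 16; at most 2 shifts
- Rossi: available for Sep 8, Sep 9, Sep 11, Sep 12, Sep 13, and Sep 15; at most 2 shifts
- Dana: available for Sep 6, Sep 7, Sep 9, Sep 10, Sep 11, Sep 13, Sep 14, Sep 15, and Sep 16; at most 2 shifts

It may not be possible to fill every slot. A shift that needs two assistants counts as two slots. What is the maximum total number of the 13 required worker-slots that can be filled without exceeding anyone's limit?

13

Total capacity across all assistants is 3+1+3+2+2+2+2 = 15, and 13 slots are needed, so at most 13 can be filled.
An assignment achieving 13: Sep 6→Cho, Sep 7→Cho, Sep 8→Cho, Sep 9→Chen, Sep 10→Cruz+Dana, Sep 11→Baptiste, Sep 12→Abara, Sep 13→Cruz, Sep 14→Cruz+Dana, Sep 15→Baptiste, Sep 16→Chen.
Loads: Cho 3/3, Abara 1/1, Cruz 3/3, Chen 2/2, Baptiste 2/2, Rossi 0/2, Dana 2/2.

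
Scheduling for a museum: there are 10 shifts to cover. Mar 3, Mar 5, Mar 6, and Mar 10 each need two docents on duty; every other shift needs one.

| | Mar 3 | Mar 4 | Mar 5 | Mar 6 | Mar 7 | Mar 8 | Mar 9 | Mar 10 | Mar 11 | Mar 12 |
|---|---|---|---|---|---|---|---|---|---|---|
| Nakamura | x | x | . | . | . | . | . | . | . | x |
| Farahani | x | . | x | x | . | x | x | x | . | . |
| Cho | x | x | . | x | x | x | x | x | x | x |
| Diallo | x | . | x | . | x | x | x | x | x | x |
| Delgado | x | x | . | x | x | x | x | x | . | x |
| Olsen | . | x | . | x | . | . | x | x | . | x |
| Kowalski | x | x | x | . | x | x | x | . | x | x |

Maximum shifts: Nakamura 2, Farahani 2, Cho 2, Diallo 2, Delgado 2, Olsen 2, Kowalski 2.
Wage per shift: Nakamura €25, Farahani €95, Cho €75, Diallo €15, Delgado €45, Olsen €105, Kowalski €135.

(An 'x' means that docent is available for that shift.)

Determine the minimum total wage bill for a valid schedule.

Picking the cheapest available docent for each shift independently would cost €430, but that ignores the shift limits.
An optimal schedule: Mar 3→Nakamura+Kowalski, Mar 4→Nakamura, Mar 5→Farahani+Diallo, Mar 6→Delgado+Olsen, Mar 7→Cho, Mar 8→Farahani, Mar 9→Diallo, Mar 10→Delgado+Olsen, Mar 11→Cho, Mar 12→Kowalski.
Total: 25 + 135 + 25 + 95 + 15 + 45 + 105 + 75 + 95 + 15 + 45 + 105 + 75 + 135 = €990.

€990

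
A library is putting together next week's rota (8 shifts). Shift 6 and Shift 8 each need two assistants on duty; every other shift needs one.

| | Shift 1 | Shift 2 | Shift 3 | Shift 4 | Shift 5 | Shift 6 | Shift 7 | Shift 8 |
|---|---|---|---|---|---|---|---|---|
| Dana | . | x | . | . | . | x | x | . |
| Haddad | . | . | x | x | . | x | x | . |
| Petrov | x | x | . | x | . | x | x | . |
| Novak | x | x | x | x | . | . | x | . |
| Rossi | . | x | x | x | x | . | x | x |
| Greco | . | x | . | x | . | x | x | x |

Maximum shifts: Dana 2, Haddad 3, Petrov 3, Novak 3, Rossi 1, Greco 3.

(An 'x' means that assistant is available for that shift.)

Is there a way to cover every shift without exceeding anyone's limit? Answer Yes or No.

No

Total capacity is 15 and 10 slots are needed, so capacity alone doesn't rule it out.
Shifts {Shift 5, Shift 8} need 3 worker-slots in total, but the assistants available for any of those shifts (Rossi and Greco) can supply at most 2 among them. So no valid schedule exists.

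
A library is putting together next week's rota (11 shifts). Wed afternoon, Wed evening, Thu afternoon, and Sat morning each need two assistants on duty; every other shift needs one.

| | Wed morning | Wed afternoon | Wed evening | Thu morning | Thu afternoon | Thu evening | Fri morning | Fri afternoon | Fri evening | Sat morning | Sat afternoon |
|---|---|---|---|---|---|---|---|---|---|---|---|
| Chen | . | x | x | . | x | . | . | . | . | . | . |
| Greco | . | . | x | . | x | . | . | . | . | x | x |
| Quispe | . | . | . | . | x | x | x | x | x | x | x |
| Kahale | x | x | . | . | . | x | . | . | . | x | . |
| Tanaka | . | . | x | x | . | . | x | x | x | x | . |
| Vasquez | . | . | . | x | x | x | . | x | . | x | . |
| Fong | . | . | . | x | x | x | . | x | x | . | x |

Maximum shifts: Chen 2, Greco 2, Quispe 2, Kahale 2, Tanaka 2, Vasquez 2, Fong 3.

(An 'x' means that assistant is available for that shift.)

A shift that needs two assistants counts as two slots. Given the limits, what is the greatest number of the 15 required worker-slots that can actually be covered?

Total capacity across all assistants is 2+2+2+2+2+2+3 = 15, and 15 slots are needed, so at most 15 can be filled.
An assignment achieving 15: Wed morning→Kahale, Wed afternoon→Chen+Kahale, Wed evening→Chen+Greco, Thu morning→Tanaka, Thu afternoon→Vasquez+Fong, Thu evening→Fong, Fri morning→Quispe, Fri afternoon→Fong, Fri evening→Quispe, Sat morning→Tanaka+Vasquez, Sat afternoon→Greco.
Loads: Chen 2/2, Greco 2/2, Quispe 2/2, Kahale 2/2, Tanaka 2/2, Vasquez 2/2, Fong 3/3.

15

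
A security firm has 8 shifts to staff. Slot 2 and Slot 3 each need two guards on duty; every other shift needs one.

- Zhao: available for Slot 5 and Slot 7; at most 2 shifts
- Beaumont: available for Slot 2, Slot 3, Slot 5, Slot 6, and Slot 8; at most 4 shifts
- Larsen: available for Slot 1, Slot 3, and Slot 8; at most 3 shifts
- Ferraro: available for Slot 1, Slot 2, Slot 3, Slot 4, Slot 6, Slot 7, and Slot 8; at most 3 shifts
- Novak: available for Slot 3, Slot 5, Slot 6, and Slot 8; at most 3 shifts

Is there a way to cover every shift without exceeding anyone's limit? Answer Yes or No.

Slot 2 can only be covered by Beaumont and Ferraro, so that assignment is forced.
Slot 4 can only be covered by Ferraro, so that assignment is forced.
One valid schedule: Slot 1→Larsen, Slot 2→Beaumont+Ferraro, Slot 3→Beaumont+Larsen, Slot 4→Ferraro, Slot 5→Zhao, Slot 6→Beaumont, Slot 7→Zhao, Slot 8→Beaumont.
Loads: Zhao 2/2, Beaumont 4/4, Larsen 2/3, Ferraro 2/3, Novak 0/3 — all within limits.

Yes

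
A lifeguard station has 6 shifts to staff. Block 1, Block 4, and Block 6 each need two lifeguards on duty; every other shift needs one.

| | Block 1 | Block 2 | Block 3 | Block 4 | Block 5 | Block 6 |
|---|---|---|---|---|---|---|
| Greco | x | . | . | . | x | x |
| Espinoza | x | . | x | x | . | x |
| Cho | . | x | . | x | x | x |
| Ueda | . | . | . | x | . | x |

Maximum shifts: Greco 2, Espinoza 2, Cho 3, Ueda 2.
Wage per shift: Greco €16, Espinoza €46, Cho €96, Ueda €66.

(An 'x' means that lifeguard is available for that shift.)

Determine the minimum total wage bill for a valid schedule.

€544

Block 1 can only be covered by Greco and Espinoza, so that assignment is forced.
Block 2 can only be covered by Cho, so that assignment is forced.
Block 3 can only be covered by Espinoza, so that assignment is forced.
Picking the cheapest available lifeguard for each shift independently would cost €394, but that ignores the shift limits.
An optimal schedule: Block 1→Greco+Espinoza, Block 2→Cho, Block 3→Espinoza, Block 4→Cho+Ueda, Block 5→Greco, Block 6→Cho+Ueda.
Total: 16 + 46 + 96 + 46 + 96 + 66 + 16 + 96 + 66 = €544.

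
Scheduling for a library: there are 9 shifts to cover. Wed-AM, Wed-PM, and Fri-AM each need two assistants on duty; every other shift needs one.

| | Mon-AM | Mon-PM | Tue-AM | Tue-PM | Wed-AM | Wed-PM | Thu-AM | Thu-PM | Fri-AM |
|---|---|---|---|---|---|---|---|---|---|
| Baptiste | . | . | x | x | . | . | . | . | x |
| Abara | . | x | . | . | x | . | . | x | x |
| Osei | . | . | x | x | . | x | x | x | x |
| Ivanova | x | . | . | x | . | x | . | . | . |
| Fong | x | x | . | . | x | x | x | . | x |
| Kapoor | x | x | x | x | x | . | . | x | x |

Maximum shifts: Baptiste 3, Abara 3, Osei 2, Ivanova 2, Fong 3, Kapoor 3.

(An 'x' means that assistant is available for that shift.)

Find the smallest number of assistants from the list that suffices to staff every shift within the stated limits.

5

12 slots to fill and no one can take more than 3, so at least ⌈12/3⌉ = 4 assistants are needed.
No set of 4 assistants can cover every shift (each such set leaves at least one shift with no one available or exceeds a cap).
Baptiste, Abara, Osei, Ivanova, and Fong alone can cover everything: Mon-AM→Ivanova, Mon-PM→Abara, Tue-AM→Baptiste, Tue-PM→Baptiste, Wed-AM→Abara+Fong, Wed-PM→Osei+Ivanova, Thu-AM→Osei, Thu-PM→Abara, Fri-AM→Baptiste+Fong.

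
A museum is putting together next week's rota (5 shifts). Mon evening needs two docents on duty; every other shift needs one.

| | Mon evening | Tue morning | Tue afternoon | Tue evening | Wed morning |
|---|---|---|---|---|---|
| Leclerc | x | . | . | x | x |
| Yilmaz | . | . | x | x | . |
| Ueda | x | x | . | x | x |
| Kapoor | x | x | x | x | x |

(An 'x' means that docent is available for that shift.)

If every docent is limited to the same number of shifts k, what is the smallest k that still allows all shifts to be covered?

With 4 docents and 6 worker-slots to fill, someone must work at least ⌈6/4⌉ = 2 shifts, so k ≥ 2.
k = 2 works: Mon evening→Leclerc+Ueda, Tue morning→Ueda, Tue afternoon→Yilmaz, Tue evening→Yilmaz, Wed morning→Leclerc.
Loads: Leclerc 2, Yilmaz 2, Ueda 2, Kapoor 0 — all ≤ 2.

2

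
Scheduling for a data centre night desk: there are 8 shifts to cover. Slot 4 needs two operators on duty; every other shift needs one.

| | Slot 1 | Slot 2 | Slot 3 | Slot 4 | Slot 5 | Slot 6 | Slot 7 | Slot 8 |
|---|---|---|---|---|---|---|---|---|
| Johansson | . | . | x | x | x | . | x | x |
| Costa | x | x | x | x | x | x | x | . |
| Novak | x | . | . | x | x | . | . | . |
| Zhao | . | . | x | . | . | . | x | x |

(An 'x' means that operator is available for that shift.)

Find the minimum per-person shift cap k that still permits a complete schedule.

With 4 operators and 9 worker-slots to fill, someone must work at least ⌈9/4⌉ = 3 shifts, so k ≥ 3.
k = 3 works: Slot 1→Costa, Slot 2→Costa, Slot 3→Johansson, Slot 4→Johansson+Novak, Slot 5→Novak, Slot 6→Costa, Slot 7→Zhao, Slot 8→Johansson.
Loads: Johansson 3, Costa 3, Novak 2, Zhao 1 — all ≤ 3.

3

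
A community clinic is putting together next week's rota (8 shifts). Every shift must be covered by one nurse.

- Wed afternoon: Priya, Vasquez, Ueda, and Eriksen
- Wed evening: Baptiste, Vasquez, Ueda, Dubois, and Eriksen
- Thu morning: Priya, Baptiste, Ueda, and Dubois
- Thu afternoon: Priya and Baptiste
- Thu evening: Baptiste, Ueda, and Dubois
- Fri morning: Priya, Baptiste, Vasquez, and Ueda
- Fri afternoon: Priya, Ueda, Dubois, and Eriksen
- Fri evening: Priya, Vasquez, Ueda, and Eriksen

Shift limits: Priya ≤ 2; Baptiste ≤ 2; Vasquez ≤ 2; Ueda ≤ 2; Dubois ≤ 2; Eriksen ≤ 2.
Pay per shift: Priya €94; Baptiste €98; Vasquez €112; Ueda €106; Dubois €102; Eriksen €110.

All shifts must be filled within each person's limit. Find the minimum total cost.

Picking the cheapest available nurse for each shift independently would cost €760, but that ignores the shift limits.
An optimal schedule: Wed afternoon→Priya, Wed evening→Dubois, Thu morning→Baptiste, Thu afternoon→Priya, Thu evening→Baptiste, Fri morning→Ueda, Fri afternoon→Dubois, Fri evening→Ueda.
Total: 94 + 102 + 98 + 94 + 98 + 106 + 102 + 106 = €800.

€800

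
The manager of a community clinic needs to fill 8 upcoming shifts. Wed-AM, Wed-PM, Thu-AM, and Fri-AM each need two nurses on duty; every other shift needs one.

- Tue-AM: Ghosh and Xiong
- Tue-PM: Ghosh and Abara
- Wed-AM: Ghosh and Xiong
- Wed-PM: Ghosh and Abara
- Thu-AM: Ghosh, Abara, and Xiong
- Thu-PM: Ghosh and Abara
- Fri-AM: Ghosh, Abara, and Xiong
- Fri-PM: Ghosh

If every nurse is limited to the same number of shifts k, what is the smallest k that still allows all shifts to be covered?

4

With 3 nurses and 12 worker-slots to fill, someone must work at least ⌈12/3⌉ = 4 shifts, so k ≥ 4.
k = 4 works: Tue-AM→Xiong, Tue-PM→Ghosh, Wed-AM→Ghosh+Xiong, Wed-PM→Ghosh+Abara, Thu-AM→Abara+Xiong, Thu-PM→Abara, Fri-AM→Abara+Xiong, Fri-PM→Ghosh.
Loads: Ghosh 4, Abara 4, Xiong 4 — all ≤ 4.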